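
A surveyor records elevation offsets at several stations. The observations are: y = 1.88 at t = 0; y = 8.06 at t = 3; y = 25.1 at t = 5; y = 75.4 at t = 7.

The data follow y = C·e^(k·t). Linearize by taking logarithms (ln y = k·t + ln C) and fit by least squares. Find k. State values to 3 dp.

Taking logs, ln y = k·t + ln C, so regress ln y on t.
XᵀX = [[83.0000, 15.0000]; [15.0000, 4]], rhs = [52.6347, 10.2639]ᵀ  (here Σt = 15.0000, Σ(t)² = 83.0000, Σln y = 10.2639, Σt·ln y = 52.6347).
Δ = 83.0000·4 − (15.0000)² = 107.0000; k = (52.6347·4 − 15.0000·10.2639)/107.0000 = 0.52879, ln C = (83.0000·10.2639 − 15.0000·52.6347)/107.0000 = 0.58299.

k = 0.529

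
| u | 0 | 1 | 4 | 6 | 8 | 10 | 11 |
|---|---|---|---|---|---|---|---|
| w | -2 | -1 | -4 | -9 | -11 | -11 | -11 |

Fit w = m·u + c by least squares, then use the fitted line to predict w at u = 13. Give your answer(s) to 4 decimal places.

ŵ = -14.3238

Normal-equation sums: Σu·u = 338, Σu = 40, Σ1 = 7.
And Σu·w = -390, Σw = -49.
So XᵀX·[m, c]ᵀ = Xᵀw: [[338, 40]; [40, 7]]·[m, c]ᵀ = [-390, -49]ᵀ.
det = 338·7 − 40² = 766.
m = ((-390)·7 − 40·(-49))/766 = -385/383; c = (338·(-49) − 40·(-390))/766 = -481/383.
At u = 13: ŵ = (-385/383)·(13) + (-481/383)·(1) = -5486/383.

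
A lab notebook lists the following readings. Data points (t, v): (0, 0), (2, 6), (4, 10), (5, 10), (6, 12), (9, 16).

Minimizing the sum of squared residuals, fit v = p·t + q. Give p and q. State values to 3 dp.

Normal-equation sums: Σt·t = 162, Σt = 26, Σ1 = 6.
For Xᵀv: Σt·v = 318, Σv = 54.
So XᵀX·[p, q]ᵀ = Xᵀv: [[162, 26]; [26, 6]]·[p, q]ᵀ = [318, 54]ᵀ.
Δ = 162·6 − 26² = 296.
p = (318·6 − 26·54)/296 = 63/37; q = (162·54 − 26·318)/296 = 60/37.

p = 1.703, q = 1.622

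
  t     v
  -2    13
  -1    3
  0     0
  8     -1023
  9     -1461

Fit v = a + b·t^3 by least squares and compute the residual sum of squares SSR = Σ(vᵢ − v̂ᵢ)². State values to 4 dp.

Sums needed: Σ1 = 5, Σt^3 = 1232, Σt^3·t^3 = 793650.
And Σv = -2468, Σt^3·v = -1588952.
Eliminating b: 793650·(row 1) − 1232·(row 2) gives 2450426·a = 793650·(-2468) − 1232·(-1588952) = -1139336, so a = -51788/111383.
Then b = ((-1588952) − 1232·(-51788/111383))/793650 = -2452092/1225213.
Residuals: -3119299/1225213, 1793215/1225213, 51788/111383, 2647873/1225213, -1891457/1225213; SSR = 19473356/1225213.

SSR = 15.8939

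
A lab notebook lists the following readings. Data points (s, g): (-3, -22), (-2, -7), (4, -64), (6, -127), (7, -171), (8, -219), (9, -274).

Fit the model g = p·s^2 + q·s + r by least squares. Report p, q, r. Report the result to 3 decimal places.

p = -3.029, q = -2.885, r = -2.250

Compute the Gram sums: Σs^2·s^2 = 14707, Σs^2·s = 1829, Σs^2 = 259, Σs·s = 259, Σs = 29, Σ1 = 7.
And Σs^2·g = -50411, Σs·g = -6353, Σg = -884.
Normal equations: [[14707, 1829, 259]; [1829, 259, 29]; [259, 29, 7]]·[p, q, r]ᵀ = [-50411, -6353, -884]ᵀ.
Solving the 3×3 system (Gaussian elimination) gives p = -1963/648, q = -16823/5832, r = -3281/1458.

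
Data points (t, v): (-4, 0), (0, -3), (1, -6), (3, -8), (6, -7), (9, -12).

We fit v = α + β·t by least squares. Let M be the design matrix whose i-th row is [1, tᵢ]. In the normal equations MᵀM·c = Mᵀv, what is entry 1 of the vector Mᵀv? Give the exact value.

Entry 1 ↔ basis 1, so (Mᵀv)_{1} = Σᵢ vᵢ = (1)·(0) + (1)·(-3) + (1)·(-6) + (1)·(-8) + (1)·(-7) + (1)·(-12) = -36.

-36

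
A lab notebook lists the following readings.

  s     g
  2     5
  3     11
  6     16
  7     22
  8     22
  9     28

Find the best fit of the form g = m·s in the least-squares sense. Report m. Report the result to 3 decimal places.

m = 2.967

XᵀX·[m]ᵀ = Xᵀg reads: 243·m = 721.
Hence m = 721 / 243 ≈ 2.96708.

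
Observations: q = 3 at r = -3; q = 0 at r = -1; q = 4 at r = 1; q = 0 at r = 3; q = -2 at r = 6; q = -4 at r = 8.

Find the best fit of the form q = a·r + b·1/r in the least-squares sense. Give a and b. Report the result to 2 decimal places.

a = -0.53, b = 2.35

With design matrix X, XᵀX = [[120, 6]; [6, 145/64]] and Xᵀq = [-49, 13/6]ᵀ.
Δ = 120·(145/64) − 6² = 1887/8.
a = ((-49)·(145/64) − 6·(13/6))/(1887/8) = -7937/15096; b = (120·(13/6) − 6·(-49))/(1887/8) = 4432/1887.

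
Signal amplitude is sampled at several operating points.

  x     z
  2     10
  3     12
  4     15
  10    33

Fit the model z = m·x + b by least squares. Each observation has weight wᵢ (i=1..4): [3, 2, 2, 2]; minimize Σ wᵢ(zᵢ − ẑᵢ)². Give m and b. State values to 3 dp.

m = 2.913, b = 3.720

Sums needed: Σwᵢ·x·x = 262, Σwᵢ·x = 40, Σwᵢ·1 = 9.
Moment sums: Σwᵢ·x·z = 912, Σwᵢ·z = 150.
So AᵀWA·[m, b]ᵀ = AᵀWz: [[262, 40]; [40, 9]]·[m, b]ᵀ = [912, 150]ᵀ.
Eliminating b: 9·(row 1) − 40·(row 2) gives 758·m = 9·912 − 40·150 = 2208, so m = 1104/379.
Then b = (150 − 40·(1104/379))/9 = 1410/379.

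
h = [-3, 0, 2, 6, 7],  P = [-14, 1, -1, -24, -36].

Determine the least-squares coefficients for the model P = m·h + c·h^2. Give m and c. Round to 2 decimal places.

m = 1.73, c = -0.97

AᵀA·[m, c]ᵀ = AᵀP reads: 98·m + 540·c = -356;  540·m + 3794·c = -2758.
Δ = 98·3794 − 540² = 80212.
m = ((-356)·3794 − 540·(-2758))/80212 = 34664/20053; c = (98·(-2758) − 540·(-356))/80212 = -19511/20053.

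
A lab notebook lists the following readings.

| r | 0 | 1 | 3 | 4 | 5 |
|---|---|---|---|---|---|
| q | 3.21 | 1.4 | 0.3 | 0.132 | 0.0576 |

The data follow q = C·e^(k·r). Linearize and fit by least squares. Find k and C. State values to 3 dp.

k = -0.799, C = 3.192

Taking logs, ln q = k·r + ln C, so regress ln q on r.
Sums: Σr = 13.0000, Σ(r)² = 51.0000, Σln q = -4.5804, Σr·ln q = -25.6464.
Normal system: [[51.0000, 13.0000]; [13.0000, 5]]·[k, ln C]ᵀ = [-25.6464, -4.5804]ᵀ.
Slope k = (n·Σr·ln q − Σr·Σln q)/(n·Σ(r)² − (Σr)²) = (5·-25.6464 − 13.0000·-4.5804)/86.0000 = -0.79868; ln C = (Σln q − k·Σr)/n = 1.16049, so C = exp(1.16049) = 3.19150.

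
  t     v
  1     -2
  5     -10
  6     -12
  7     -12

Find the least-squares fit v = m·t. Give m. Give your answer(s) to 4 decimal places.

m = -1.8739

Normal-equation sums: Σt·t = 111.
Right-hand side: Σt·v = -208.
So XᵀX·[m]ᵀ = Xᵀv: [[111]]·[m]ᵀ = [-208]ᵀ.
Hence m = -208 / 111 ≈ -1.87387.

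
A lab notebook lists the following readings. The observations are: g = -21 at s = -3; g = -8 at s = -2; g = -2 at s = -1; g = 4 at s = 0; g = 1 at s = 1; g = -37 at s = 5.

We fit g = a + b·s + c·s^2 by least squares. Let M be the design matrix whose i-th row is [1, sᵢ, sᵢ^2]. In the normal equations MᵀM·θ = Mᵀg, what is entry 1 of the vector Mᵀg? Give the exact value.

-63

Entry 1 ↔ basis 1, so (Mᵀg)_{1} = Σᵢ gᵢ = (1)·(-21) + (1)·(-8) + (1)·(-2) + (1)·(4) + (1)·(1) + (1)·(-37) = -63.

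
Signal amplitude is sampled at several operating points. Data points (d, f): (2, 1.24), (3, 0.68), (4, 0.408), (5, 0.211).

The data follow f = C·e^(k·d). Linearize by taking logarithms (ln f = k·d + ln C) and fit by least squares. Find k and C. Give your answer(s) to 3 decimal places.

k = -0.582, C = 3.985

Taking logs, ln f = k·d + ln C, so regress ln f on d.
Σd = 14.0000, Σ(d)² = 54.0000, Σln f = -2.6229, Σd·ln f = -12.0922.
Equations: 54.0000·k + 14.0000·ln C = -12.0922;  14.0000·k + 4·ln C = -2.6229.
Slope k = (n·Σd·ln f − Σd·Σln f)/(n·Σ(d)² − (Σd)²) = (4·-12.0922 − 14.0000·-2.6229)/20.0000 = -0.58239; ln C = (Σln f − k·Σd)/n = 1.38261, so C = exp(1.38261) = 3.98530.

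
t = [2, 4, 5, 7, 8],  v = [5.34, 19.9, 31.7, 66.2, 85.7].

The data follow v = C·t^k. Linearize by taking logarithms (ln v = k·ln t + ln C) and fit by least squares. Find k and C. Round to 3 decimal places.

k = 2.012, C = 1.283

With ln vᵢ as the transformed response and ln tᵢ as the regressor:
Σln t = 7.7142, Σ(ln t)² = 13.1032, Σln v = 16.7658, Σln t·ln v = 28.2838.
Equations: 13.1032·k + 7.7142·ln C = 28.2838;  7.7142·k + 5·ln C = 16.7658.
Solving (det = 6.0066): k = 2.01173, ln C = 0.24937, so C = exp(0.24937) = 1.28321.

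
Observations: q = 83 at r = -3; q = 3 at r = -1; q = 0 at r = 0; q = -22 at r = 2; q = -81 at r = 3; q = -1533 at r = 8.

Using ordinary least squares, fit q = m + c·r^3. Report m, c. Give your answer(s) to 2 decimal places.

With design matrix X, XᵀX = [[6, 519]; [519, 263667]] and Xᵀq = [-1550, -789503]ᵀ.
Determinant 6·263667 − 519² = 1312641.
m = ((-1550)·263667 − 519·(-789503))/1312641 = 356069/437547; c = (6·(-789503) − 519·(-1550))/1312641 = -436952/145849.

m = 0.81, c = -3.00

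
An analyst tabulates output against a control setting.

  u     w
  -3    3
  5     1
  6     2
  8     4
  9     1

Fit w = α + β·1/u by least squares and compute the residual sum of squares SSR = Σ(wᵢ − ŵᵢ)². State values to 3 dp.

SSR = 5.755

Setting ∂/∂α … = 0 gives: 5·α + (97/360)·β = 11;  (97/360)·α + (26809/129600)·β = 13/90.
det = 5·(26809/129600) − (97/360)² = 31159/32400.
α = (11·(26809/129600) − (97/360)·(13/90))/(31159/32400) = 289855/124636; β = (5·(13/90) − (97/360)·11)/(31159/32400) = -72630/31159.
Residuals: -12787/124636, -107115/124636, 7837/124636, 61251/31159, -132939/124636; SSR = 717275/124636.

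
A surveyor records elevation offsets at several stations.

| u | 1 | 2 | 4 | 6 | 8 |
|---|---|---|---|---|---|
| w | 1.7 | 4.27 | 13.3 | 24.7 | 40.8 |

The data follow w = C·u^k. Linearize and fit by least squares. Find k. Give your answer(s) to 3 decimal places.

Taking logs, ln w = k·ln u + ln C, so regress ln w on ln u.
AᵀA = [[9.9367, 5.9506]; [5.9506, 5]], rhs = [18.0514, 11.4855]ᵀ  (here Σln u = 5.9506, Σ(ln u)² = 9.9367, Σln w = 11.4855, Σln u·ln w = 18.0514).
Δ = 9.9367·5 − (5.9506)² = 14.2736; k = (18.0514·5 − 5.9506·11.4855)/14.2736 = 1.53507, ln C = (9.9367·11.4855 − 5.9506·18.0514)/14.2736 = 0.47017.

k = 1.535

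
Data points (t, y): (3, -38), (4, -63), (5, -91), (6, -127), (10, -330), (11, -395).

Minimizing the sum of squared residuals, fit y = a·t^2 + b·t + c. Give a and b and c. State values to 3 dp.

Compute the Gram sums: Σt^2·t^2 = 26899, Σt^2·t = 2763, Σt^2 = 307, Σt·t = 307, Σt = 39, Σ1 = 6.
And Σt^2·y = -88992, Σt·y = -9228, Σy = -1044.
Inverting the 3×3 Gram matrix, [a, b, c]ᵀ = [-43461/14480, -7491/2896, -13077/3620]ᵀ.

a = -3.001, b = -2.587, c = -3.612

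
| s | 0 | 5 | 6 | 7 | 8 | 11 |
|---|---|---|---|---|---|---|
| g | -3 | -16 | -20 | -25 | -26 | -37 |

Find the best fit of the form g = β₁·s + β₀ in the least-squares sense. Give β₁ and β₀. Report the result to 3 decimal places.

β₁ = -3.095, β₀ = -2.082

From the data, Σs·s = 295, Σs = 37, Σ1 = 6.
Right-hand side: Σs·g = -990, Σg = -127.
Normal equations: [[295, 37]; [37, 6]]·[β₁, β₀]ᵀ = [-990, -127]ᵀ.
Eliminating β₀: 6·(row 1) − 37·(row 2) gives 401·β₁ = 6·(-990) − 37·(-127) = -1241, so β₁ = -1241/401.
Then β₀ = ((-127) − 37·(-1241/401))/6 = -835/401.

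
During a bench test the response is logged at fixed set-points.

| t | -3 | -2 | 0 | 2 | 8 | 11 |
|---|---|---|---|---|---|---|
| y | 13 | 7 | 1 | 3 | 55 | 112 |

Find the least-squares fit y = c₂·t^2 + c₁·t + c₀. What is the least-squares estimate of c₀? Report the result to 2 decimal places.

Sums needed: Σt^2·t^2 = 18850, Σt^2·t = 1816, Σt^2 = 202, Σt·t = 202, Σt = 16, Σ1 = 6.
And Σt^2·y = 17229, Σt·y = 1625, Σy = 191.
MᵀM·[c₂, c₁, c₀]ᵀ = Mᵀy becomes [[18850, 1816, 202]; [1816, 202, 16]; [202, 16, 6]]·[c₂, c₁, c₀]ᵀ = [17229, 1625, 191]ᵀ.
Row-reducing yields c₂ = 110816/108105, c₁ = -262843/216210, c₀ = 40663/72070.

c₀ = 0.56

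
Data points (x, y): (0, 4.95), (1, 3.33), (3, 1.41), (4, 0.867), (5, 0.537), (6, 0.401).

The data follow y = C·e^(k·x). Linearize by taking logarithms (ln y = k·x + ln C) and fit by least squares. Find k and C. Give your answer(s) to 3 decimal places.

Let Y = ln y. Fitting Y = k·x + ln C by least squares:
XᵀX = [[87.0000, 19.0000]; [19.0000, 6]], rhs = [-6.9287, 1.4677]ᵀ  (here Σx = 19.0000, Σ(x)² = 87.0000, Σln y = 1.4677, Σx·ln y = -6.9287).
Δ = 87.0000·6 − (19.0000)² = 161.0000; k = (-6.9287·6 − 19.0000·1.4677)/161.0000 = -0.43142, ln C = (87.0000·1.4677 − 19.0000·-6.9287)/161.0000 = 1.61076, so C = exp(1.61076) = 5.00664.

k = -0.431, C = 5.007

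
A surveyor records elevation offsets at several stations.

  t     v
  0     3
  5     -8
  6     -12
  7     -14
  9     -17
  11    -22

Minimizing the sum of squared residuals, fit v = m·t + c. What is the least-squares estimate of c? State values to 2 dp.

c = 2.69

Entries of XᵀX: Σt·t = 312, Σt = 38, Σ1 = 6.
And Σt·v = -605, Σv = -70.
Eliminating c: 6·(row 1) − 38·(row 2) gives 428·m = 6·(-605) − 38·(-70) = -970, so m = -485/214.
Then c = ((-70) − 38·(-485/214))/6 = 575/214.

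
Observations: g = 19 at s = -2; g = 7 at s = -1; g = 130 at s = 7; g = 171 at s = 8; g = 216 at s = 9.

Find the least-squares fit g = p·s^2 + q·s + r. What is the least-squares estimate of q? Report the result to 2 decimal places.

q = -1.71

From the data, Σs^2·s^2 = 13075, Σs^2·s = 1575, Σs^2 = 199, Σs·s = 199, Σs = 21, Σ1 = 5.
Right-hand side: Σs^2·g = 34893, Σs·g = 4177, Σg = 543.
Normal equations: [[13075, 1575, 199]; [1575, 199, 21]; [199, 21, 5]]·[p, q, r]ᵀ = [34893, 4177, 543]ᵀ.
Row-reducing yields p = 87228/30919, q = -7535/4417, r = 107658/30919.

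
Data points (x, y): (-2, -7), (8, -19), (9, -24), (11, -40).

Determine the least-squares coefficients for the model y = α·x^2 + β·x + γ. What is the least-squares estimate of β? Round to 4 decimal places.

The normal system AᵀA·[α, β, γ]ᵀ = Aᵀy is [[25314, 2564, 270]; [2564, 270, 26]; [270, 26, 4]]·[α, β, γ]ᵀ = [-8028, -794, -90]ᵀ.
Solving the 3×3 system (Gaussian elimination) gives α = -7043/15377, β = 24594/15377, γ = -30441/15377.

β = 1.5994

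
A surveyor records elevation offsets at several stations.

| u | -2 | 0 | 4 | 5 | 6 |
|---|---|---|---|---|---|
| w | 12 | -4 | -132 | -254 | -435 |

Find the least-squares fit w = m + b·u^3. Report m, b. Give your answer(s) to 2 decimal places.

Setting ∂/∂m … = 0 gives: 5·m + 397·b = -813;  397·m + 66441·b = -134254.
(Σ1 = 5, Σu^3 = 397, Σu^3·u^3 = 66441, Σw = -813, Σu^3·w = -134254.)
Eliminating b: 66441·(row 1) − 397·(row 2) gives 174596·m = 66441·(-813) − 397·(-134254) = -717695, so m = -717695/174596.
Then b = ((-134254) − 397·(-717695/174596))/66441 = -348509/174596.

m = -4.11, b = -2.00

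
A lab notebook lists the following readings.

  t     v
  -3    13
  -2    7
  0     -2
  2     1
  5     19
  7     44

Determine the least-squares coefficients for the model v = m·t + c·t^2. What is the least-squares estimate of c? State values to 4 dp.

c = 1.0722

Normal-equation sums: Σt·t = 91, Σt·t^2 = 441, Σt^2·t^2 = 3139.
Moment sums: Σt·v = 352, Σt^2·v = 2780.
MᵀM·[m, c]ᵀ = Mᵀv becomes [[91, 441]; [441, 3139]]·[m, c]ᵀ = [352, 2780]ᵀ.
Determinant 91·3139 − 441² = 91168.
m = (352·3139 − 441·2780)/91168 = -30263/22792; c = (91·2780 − 441·352)/91168 = 3491/3256.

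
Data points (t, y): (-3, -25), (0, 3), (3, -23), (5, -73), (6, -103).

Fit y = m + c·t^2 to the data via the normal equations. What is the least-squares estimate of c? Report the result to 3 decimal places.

Forming XᵀX = [[5, 79]; [79, 2083]] and Xᵀy = [-221, -5965]ᵀ gives XᵀX·[m, c]ᵀ = Xᵀy.
Δ = 5·2083 − 79² = 4174.
m = ((-221)·2083 − 79·(-5965))/4174 = 5446/2087; c = (5·(-5965) − 79·(-221))/4174 = -6183/2087.

c = -2.963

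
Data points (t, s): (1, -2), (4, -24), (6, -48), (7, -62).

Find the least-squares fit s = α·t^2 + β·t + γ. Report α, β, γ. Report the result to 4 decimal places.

α = -0.8788, β = -3.0000, γ = 1.9091

Setting ∂/∂α … = 0 gives: 3954·α + 624·β + 102·γ = -5152;  624·α + 102·β + 18·γ = -820;  102·α + 18·β + 4·γ = -136.
Solving the 3×3 system (Gaussian elimination) gives α = -29/33, β = -3, γ = 21/11.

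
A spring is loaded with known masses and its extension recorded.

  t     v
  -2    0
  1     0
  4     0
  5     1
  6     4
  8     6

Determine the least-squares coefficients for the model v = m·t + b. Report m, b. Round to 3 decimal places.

m = 0.561, b = -0.224

With design matrix M, MᵀM = [[146, 22]; [22, 6]] and Mᵀv = [77, 11]ᵀ.
Δ = 146·6 − 22² = 392.
m = (77·6 − 22·11)/392 = 55/98; b = (146·11 − 22·77)/392 = -11/49.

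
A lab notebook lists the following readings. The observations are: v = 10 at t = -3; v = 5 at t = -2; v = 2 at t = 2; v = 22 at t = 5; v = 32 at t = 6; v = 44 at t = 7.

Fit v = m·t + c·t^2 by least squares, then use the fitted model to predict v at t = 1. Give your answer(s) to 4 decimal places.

v̂ = 0.4658

From the data, Σt·t = 127, Σt·t^2 = 657, Σt^2·t^2 = 4435.
Moment sums: Σt·v = 574, Σt^2·v = 3976.
Eliminating c: 4435·(row 1) − 657·(row 2) gives 131596·m = 4435·574 − 657·3976 = -66542, so m = -33271/65798.
Then c = (3976 − 657·(-33271/65798))/4435 = 63917/65798.
At t = 1: v̂ = (-33271/65798)·(1) + (63917/65798)·(1) = 15323/32899.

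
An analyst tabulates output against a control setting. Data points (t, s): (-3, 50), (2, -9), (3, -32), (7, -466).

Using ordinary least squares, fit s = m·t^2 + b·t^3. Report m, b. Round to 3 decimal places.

m = 1.003, b = -1.502

The normal equations are: 2579·m + 16839·b = -22708;  16839·m + 119171·b = -162124.
(Σt^2·t^2 = 2579, Σt^2·t^3 = 16839, Σt^3·t^3 = 119171, Σt^2·s = -22708, Σt^3·s = -162124.)
det = 2579·119171 − 16839² = 23790088.
m = ((-22708)·119171 − 16839·(-162124))/23790088 = 2983871/2973761; b = (2579·(-162124) − 16839·(-22708))/23790088 = -4467223/2973761.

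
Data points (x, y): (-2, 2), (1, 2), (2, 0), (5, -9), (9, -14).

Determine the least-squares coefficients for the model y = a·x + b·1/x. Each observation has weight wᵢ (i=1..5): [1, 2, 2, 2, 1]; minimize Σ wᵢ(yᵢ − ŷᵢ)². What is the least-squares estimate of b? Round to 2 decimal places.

b = 4.07

Sums needed: Σwᵢ·x·x = 145, Σwᵢ·x·1/x = 8, Σwᵢ·1/x·1/x = 23023/8100.
And Σwᵢ·x·y = -216, Σwᵢ·1/x·y = -97/45.
AᵀWA·[a, b]ᵀ = AᵀWy becomes [[145, 8]; [8, 23023/8100]]·[a, b]ᵀ = [-216, -97/45]ᵀ.
Eliminating b: (23023/8100)·(row 1) − 8·(row 2) gives (563987/1620)·a = (23023/8100)·(-216) − 8·(-97/45) = -134258/225, so a = -4833288/2819935.
Then b = ((-97/45) − 8·(-4833288/2819935))/(23023/8100) = 2293020/563987.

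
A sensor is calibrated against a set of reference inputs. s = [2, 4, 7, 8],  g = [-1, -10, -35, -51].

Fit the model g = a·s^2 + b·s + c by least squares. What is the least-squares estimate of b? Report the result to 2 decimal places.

b = 2.61

Entries of XᵀX: Σs^2·s^2 = 6769, Σs^2·s = 927, Σs^2 = 133, Σs·s = 133, Σs = 21, Σ1 = 4.
And Σs^2·g = -5143, Σs·g = -695, Σg = -97.
Normal equations: [[6769, 927, 133]; [927, 133, 21]; [133, 21, 4]]·[a, b, c]ᵀ = [-5143, -695, -97]ᵀ.
Row-reducing yields a = -253/236, b = 617/236, c = -275/118.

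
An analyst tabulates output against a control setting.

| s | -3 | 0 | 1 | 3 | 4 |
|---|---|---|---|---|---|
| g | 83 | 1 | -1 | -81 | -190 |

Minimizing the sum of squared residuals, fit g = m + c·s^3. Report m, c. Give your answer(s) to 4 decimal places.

With design matrix M, MᵀM = [[5, 65]; [65, 5555]] and Mᵀg = [-188, -16589]ᵀ.
Eliminating c: 5555·(row 1) − 65·(row 2) gives 23550·m = 5555·(-188) − 65·(-16589) = 33945, so m = 2263/1570.
Then c = ((-16589) − 65·(2263/1570))/5555 = -943/314.

m = 1.4414, c = -3.0032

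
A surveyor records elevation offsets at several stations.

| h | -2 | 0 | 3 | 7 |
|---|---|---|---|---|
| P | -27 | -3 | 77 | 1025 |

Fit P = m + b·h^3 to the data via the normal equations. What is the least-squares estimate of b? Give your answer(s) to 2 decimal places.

Compute the Gram sums: Σ1 = 4, Σh^3 = 362, Σh^3·h^3 = 118442.
Moment sums: ΣP = 1072, Σh^3·P = 353870.
So MᵀM·[m, b]ᵀ = MᵀP: [[4, 362]; [362, 118442]]·[m, b]ᵀ = [1072, 353870]ᵀ.
Determinant 4·118442 − 362² = 342724.
m = (1072·118442 − 362·353870)/342724 = -282779/85681; b = (4·353870 − 362·1072)/342724 = 256854/85681.

b = 3.00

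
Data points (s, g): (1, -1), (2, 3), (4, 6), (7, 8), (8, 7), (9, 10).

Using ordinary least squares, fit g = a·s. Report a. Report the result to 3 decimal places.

MᵀM·[a]ᵀ = Mᵀg reads: 215·a = 231.
(Σs·s = 215, Σs·g = 231.)
Hence a = 231 / 215 ≈ 1.07442.

a = 1.074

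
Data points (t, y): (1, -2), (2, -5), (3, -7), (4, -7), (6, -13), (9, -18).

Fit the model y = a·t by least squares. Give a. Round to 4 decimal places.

a = -2.0476

Forming MᵀM = [[147]] and Mᵀy = [-301]ᵀ gives MᵀM·[a]ᵀ = Mᵀy.
Hence a = -301 / 147 ≈ -2.04762.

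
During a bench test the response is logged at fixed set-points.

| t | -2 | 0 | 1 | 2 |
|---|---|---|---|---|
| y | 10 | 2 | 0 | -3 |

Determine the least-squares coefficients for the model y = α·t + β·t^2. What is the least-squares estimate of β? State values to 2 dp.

XᵀX·[α, β]ᵀ = Xᵀy reads: 9·α + 1·β = -26;  1·α + 33·β = 28.
(Σt·t = 9, Σt·t^2 = 1, Σt^2·t^2 = 33, Σt·y = -26, Σt^2·y = 28.)
Δ = 9·33 − 1² = 296.
α = ((-26)·33 − 1·28)/296 = -443/148; β = (9·28 − 1·(-26))/296 = 139/148.

β = 0.94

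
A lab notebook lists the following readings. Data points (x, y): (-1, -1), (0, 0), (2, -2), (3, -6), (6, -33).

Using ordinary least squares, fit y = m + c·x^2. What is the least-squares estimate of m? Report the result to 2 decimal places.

Forming MᵀM = [[5, 50]; [50, 1394]] and Mᵀy = [-42, -1251]ᵀ gives MᵀM·[m, c]ᵀ = Mᵀy.
Eliminating c: 1394·(row 1) − 50·(row 2) gives 4470·m = 1394·(-42) − 50·(-1251) = 4002, so m = 667/745.
Then c = ((-1251) − 50·(667/745))/1394 = -277/298.

m = 0.90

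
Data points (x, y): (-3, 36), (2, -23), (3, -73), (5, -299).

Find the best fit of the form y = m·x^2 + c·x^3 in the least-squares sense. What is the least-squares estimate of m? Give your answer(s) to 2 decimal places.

From the data, Σx^2·x^2 = 803, Σx^2·x^3 = 3157, Σx^3·x^3 = 17147.
For Mᵀy: Σx^2·y = -7900, Σx^3·y = -40502.
So MᵀM·[m, c]ᵀ = Mᵀy: [[803, 3157]; [3157, 17147]]·[m, c]ᵀ = [-7900, -40502]ᵀ.
Eliminating c: 17147·(row 1) − 3157·(row 2) gives 3802392·m = 17147·(-7900) − 3157·(-40502) = -7596486, so m = -422027/211244.
Then c = ((-40502) − 3157·(-422027/211244))/17147 = -38297/19204.

m = -2.00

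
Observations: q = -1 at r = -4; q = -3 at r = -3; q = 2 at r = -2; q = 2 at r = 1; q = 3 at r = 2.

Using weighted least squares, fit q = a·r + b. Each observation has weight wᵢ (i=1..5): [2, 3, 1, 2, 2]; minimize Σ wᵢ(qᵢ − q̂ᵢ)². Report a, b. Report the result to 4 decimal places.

a = 0.8610, b = 1.2193

The normal equations are: 73·a + (-13)·b = 47;  (-13)·a + 10·b = 1.
Eliminating b: 10·(row 1) − (-13)·(row 2) gives 561·a = 10·47 − (-13)·1 = 483, so a = 161/187.
Then b = (1 − (-13)·(161/187))/10 = 228/187.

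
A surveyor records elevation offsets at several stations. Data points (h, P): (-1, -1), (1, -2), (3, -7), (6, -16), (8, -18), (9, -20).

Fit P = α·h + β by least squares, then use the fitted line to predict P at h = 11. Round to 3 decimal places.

Forming AᵀA = [[192, 26]; [26, 6]] and AᵀP = [-442, -64]ᵀ gives AᵀA·[α, β]ᵀ = AᵀP.
Determinant 192·6 − 26² = 476.
α = ((-442)·6 − 26·(-64))/476 = -247/119; β = (192·(-64) − 26·(-442))/476 = -199/119.
At h = 11: P̂ = (-247/119)·(11) + (-199/119)·(1) = -2916/119.

P̂ = -24.504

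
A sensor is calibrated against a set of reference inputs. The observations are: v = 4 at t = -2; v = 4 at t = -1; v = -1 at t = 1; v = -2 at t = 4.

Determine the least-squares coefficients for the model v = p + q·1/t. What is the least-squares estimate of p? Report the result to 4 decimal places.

p = 1.0544

The normal system MᵀM·[p, q]ᵀ = Mᵀv is [[4, -1/4]; [-1/4, 37/16]]·[p, q]ᵀ = [5, -15/2]ᵀ.
Eliminating q: (37/16)·(row 1) − (-1/4)·(row 2) gives (147/16)·p = (37/16)·5 − (-1/4)·(-15/2) = 155/16, so p = 155/147.
Then q = ((-15/2) − (-1/4)·(155/147))/(37/16) = -460/147.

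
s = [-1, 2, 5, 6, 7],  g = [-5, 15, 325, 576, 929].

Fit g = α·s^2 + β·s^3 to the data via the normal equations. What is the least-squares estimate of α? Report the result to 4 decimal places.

From the data, Σs^2·s^2 = 4339, Σs^2·s^3 = 27739, Σs^3·s^3 = 179995.
For Xᵀg: Σs^2·g = 74437, Σs^3·g = 483813.
So XᵀX·[α, β]ᵀ = Xᵀg: [[4339, 27739]; [27739, 179995]]·[α, β]ᵀ = [74437, 483813]ᵀ.
Eliminating β: 179995·(row 1) − 27739·(row 2) gives 11546184·α = 179995·74437 − 27739·483813 = -22200992, so α = -2775124/1443273.
Then β = (483813 − 27739·(-2775124/1443273))/179995 = 4307083/1443273.

α = -1.9228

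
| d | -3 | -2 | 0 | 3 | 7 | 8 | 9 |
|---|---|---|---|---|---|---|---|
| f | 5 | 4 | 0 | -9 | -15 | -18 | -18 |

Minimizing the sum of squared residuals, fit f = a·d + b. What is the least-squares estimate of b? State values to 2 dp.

With design matrix X, XᵀX = [[216, 22]; [22, 7]] and Xᵀf = [-461, -51]ᵀ.
Eliminating b: 7·(row 1) − 22·(row 2) gives 1028·a = 7·(-461) − 22·(-51) = -2105, so a = -2105/1028.
Then b = ((-51) − 22·(-2105/1028))/7 = -437/514.

b = -0.85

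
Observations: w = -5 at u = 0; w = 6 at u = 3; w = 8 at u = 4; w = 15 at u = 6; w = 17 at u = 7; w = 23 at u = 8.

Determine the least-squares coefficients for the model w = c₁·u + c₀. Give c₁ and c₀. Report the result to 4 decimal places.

Normal-equation sums: Σu·u = 174, Σu = 28, Σ1 = 6.
Right-hand side: Σu·w = 443, Σw = 64.
XᵀX·[c₁, c₀]ᵀ = Xᵀw becomes [[174, 28]; [28, 6]]·[c₁, c₀]ᵀ = [443, 64]ᵀ.
Determinant 174·6 − 28² = 260.
c₁ = (443·6 − 28·64)/260 = 433/130; c₀ = (174·64 − 28·443)/260 = -317/65.

c₁ = 3.3308, c₀ = -4.8769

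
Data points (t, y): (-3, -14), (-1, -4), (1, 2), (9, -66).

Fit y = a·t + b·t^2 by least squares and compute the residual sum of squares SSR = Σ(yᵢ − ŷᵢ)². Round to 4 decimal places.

Compute the Gram sums: Σt·t = 92, Σt·t^2 = 702, Σt^2·t^2 = 6644.
And Σt·y = -546, Σt^2·y = -5474.
MᵀM·[a, b]ᵀ = Mᵀy becomes [[92, 702]; [702, 6644]]·[a, b]ᵀ = [-546, -5474]ᵀ.
Eliminating b: 6644·(row 1) − 702·(row 2) gives 118444·a = 6644·(-546) − 702·(-5474) = 215124, so a = 53781/29611.
Then b = ((-5474) − 702·(53781/29611))/6644 = -30079/29611.
Residuals: 17500/29611, -34584/29611, 35520/29611, -1956/29611; SSR = 93472/29611.

SSR = 3.1567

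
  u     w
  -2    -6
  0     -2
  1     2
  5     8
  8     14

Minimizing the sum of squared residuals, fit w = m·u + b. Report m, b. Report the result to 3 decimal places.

From the data, Σu·u = 94, Σu = 12, Σ1 = 5.
Right-hand side: Σu·w = 166, Σw = 16.
Normal equations: [[94, 12]; [12, 5]]·[m, b]ᵀ = [166, 16]ᵀ.
Eliminating b: 5·(row 1) − 12·(row 2) gives 326·m = 5·166 − 12·16 = 638, so m = 319/163.
Then b = (16 − 12·(319/163))/5 = -244/163.

m = 1.957, b = -1.497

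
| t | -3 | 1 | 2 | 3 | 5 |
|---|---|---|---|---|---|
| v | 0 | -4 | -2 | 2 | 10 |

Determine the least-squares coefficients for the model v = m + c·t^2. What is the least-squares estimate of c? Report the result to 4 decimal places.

XᵀX·[m, c]ᵀ = Xᵀv reads: 5·m + 48·c = 6;  48·m + 804·c = 256.
Determinant 5·804 − 48² = 1716.
m = (6·804 − 48·256)/1716 = -622/143; c = (5·256 − 48·6)/1716 = 248/429.

c = 0.5781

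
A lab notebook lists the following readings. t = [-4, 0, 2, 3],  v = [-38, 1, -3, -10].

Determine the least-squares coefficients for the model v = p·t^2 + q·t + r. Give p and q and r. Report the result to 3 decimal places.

Sums needed: Σt^2·t^2 = 353, Σt^2·t = -29, Σt^2 = 29, Σt·t = 29, Σt = 1, Σ1 = 4.
For Mᵀv: Σt^2·v = -710, Σt·v = 116, Σv = -50.
So MᵀM·[p, q, r]ᵀ = Mᵀv: [[353, -29, 29]; [-29, 29, 1]; [29, 1, 4]]·[p, q, r]ᵀ = [-710, 116, -50]ᵀ.
Solving the 3×3 system (Gaussian elimination) gives p = -237/124, q = 1277/620, r = 261/310.

p = -1.911, q = 2.060, r = 0.842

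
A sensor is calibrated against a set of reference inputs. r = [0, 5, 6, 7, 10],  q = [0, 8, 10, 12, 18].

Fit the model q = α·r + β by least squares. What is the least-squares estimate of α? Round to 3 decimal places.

α = 1.789

Setting ∂/∂α … = 0 gives: 210·α + 28·β = 364;  28·α + 5·β = 48.
(Σr·r = 210, Σr = 28, Σ1 = 5, Σr·q = 364, Σq = 48.)
Eliminating β: 5·(row 1) − 28·(row 2) gives 266·α = 5·364 − 28·48 = 476, so α = 34/19.
Then β = (48 − 28·(34/19))/5 = -8/19.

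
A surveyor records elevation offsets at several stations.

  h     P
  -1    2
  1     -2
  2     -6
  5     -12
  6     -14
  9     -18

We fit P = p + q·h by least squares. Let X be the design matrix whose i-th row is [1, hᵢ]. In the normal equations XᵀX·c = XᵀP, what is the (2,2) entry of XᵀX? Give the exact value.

148

Row 2 ↔ basis h, column 2 ↔ basis h, so (XᵀX)_{2,2} = Σᵢ (h)·(h) = (-1)·(-1) + (1)·(1) + (2)·(2) + (5)·(5) + (6)·(6) + (9)·(9) = 148.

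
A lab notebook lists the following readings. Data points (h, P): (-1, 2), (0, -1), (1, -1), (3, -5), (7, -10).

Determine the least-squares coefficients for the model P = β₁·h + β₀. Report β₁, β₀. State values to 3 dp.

From the data, Σh·h = 60, Σh = 10, Σ1 = 5.
Right-hand side: Σh·P = -88, ΣP = -15.
XᵀX·[β₁, β₀]ᵀ = XᵀP becomes [[60, 10]; [10, 5]]·[β₁, β₀]ᵀ = [-88, -15]ᵀ.
det = 60·5 − 10² = 200.
β₁ = ((-88)·5 − 10·(-15))/200 = -29/20; β₀ = (60·(-15) − 10·(-88))/200 = -1/10.

β₁ = -1.450, β₀ = -0.100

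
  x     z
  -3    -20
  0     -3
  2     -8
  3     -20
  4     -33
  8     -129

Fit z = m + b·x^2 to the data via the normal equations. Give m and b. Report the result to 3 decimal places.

m = -1.725, b = -1.987

The normal equations are: 6·m + 102·b = -213;  102·m + 4530·b = -9176.
(Σ1 = 6, Σx^2 = 102, Σx^2·x^2 = 4530, Σz = -213, Σx^2·z = -9176.)
det = 6·4530 − 102² = 16776.
m = ((-213)·4530 − 102·(-9176))/16776 = -4823/2796; b = (6·(-9176) − 102·(-213))/16776 = -5555/2796.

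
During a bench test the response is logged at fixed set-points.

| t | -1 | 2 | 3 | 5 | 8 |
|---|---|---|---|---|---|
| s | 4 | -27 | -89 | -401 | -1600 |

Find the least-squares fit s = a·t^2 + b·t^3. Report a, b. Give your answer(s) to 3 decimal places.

a = -0.984, b = -3.002

With design matrix A, AᵀA = [[4819, 36167]; [36167, 278563]] and Aᵀs = [-113330, -871948]ᵀ.
Δ = 4819·278563 − 36167² = 34343208.
a = ((-113330)·278563 − 36167·(-871948))/34343208 = -5633579/5723868; b = (4819·(-871948) − 36167·(-113330))/34343208 = -17185217/5723868.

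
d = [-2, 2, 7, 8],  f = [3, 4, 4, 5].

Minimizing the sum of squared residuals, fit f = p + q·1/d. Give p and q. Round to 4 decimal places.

p = 3.9192, q = 1.2063

From the data, Σ1 = 4, Σ1/d = 15/56, Σ1/d·1/d = 1681/3136.
And Σf = 16, Σ1/d·f = 95/56.
Δ = 4·(1681/3136) − (15/56)² = 6499/3136.
p = (16·(1681/3136) − (15/56)·(95/56))/(6499/3136) = 25471/6499; q = (4·(95/56) − (15/56)·16)/(6499/3136) = 7840/6499.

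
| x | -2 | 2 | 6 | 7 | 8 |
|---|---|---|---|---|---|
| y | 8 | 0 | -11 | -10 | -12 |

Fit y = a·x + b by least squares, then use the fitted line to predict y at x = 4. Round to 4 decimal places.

ŷ = -4.5843

The normal system AᵀA·[a, b]ᵀ = Aᵀy is [[157, 21]; [21, 5]]·[a, b]ᵀ = [-248, -25]ᵀ.
det = 157·5 − 21² = 344.
a = ((-248)·5 − 21·(-25))/344 = -715/344; b = (157·(-25) − 21·(-248))/344 = 1283/344.
At x = 4: ŷ = (-715/344)·(4) + (1283/344)·(1) = -1577/344.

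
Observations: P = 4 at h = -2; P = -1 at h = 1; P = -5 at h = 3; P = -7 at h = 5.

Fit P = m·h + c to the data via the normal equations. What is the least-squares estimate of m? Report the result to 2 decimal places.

From the data, Σh·h = 39, Σh = 7, Σ1 = 4.
Right-hand side: Σh·P = -59, ΣP = -9.
Normal equations: [[39, 7]; [7, 4]]·[m, c]ᵀ = [-59, -9]ᵀ.
Eliminating c: 4·(row 1) − 7·(row 2) gives 107·m = 4·(-59) − 7·(-9) = -173, so m = -173/107.
Then c = ((-9) − 7·(-173/107))/4 = 62/107.

m = -1.62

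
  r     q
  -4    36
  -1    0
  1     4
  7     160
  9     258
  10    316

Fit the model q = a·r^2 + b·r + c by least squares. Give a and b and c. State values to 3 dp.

a = 2.923, b = 2.467, c = -0.855

Normal-equation sums: Σr^2·r^2 = 19220, Σr^2·r = 2008, Σr^2 = 248, Σr·r = 248, Σr = 22, Σ1 = 6.
Right-hand side: Σr^2·q = 60918, Σr·q = 6462, Σq = 774.
So AᵀA·[a, b, c]ᵀ = Aᵀq: [[19220, 2008, 248]; [2008, 248, 22]; [248, 22, 6]]·[a, b, c]ᵀ = [60918, 6462, 774]ᵀ.
Row-reducing yields a = 214679/73450, b = 90604/36725, c = -31389/36725.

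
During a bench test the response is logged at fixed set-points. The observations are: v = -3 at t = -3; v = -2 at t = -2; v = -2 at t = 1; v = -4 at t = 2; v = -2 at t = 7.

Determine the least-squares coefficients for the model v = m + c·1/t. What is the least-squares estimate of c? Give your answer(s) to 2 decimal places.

From the data, Σ1 = 5, Σ1/t = 17/21, Σ1/t·1/t = 1439/882.
For Aᵀv: Σv = -13, Σ1/t·v = -16/7.
So AᵀA·[m, c]ᵀ = Aᵀv: [[5, 17/21]; [17/21, 1439/882]]·[m, c]ᵀ = [-13, -16/7]ᵀ.
Δ = 5·(1439/882) − (17/21)² = 6617/882.
m = ((-13)·(1439/882) − (17/21)·(-16/7))/(6617/882) = -17075/6617; c = (5·(-16/7) − (17/21)·(-13))/(6617/882) = -798/6617.

c = -0.12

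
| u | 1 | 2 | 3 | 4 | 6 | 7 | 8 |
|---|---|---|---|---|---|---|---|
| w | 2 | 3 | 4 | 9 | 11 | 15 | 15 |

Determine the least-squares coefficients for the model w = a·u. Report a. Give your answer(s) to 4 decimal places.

a = 1.9385

Entries of XᵀX: Σu·u = 179.
And Σu·w = 347.
Normal equations: [[179]]·[a]ᵀ = [347]ᵀ.
a = 347/179 = 1.93855.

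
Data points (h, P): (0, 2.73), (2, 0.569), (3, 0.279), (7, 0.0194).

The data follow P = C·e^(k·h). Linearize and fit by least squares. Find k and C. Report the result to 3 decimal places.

k = -0.701, C = 2.478

With ln Pᵢ as the transformed response and hᵢ as the regressor:
Σh = 12.0000, Σ(h)² = 62.0000, Σln P = -4.7786, Σh·ln P = -32.5548.
Normal system: [[62.0000, 12.0000]; [12.0000, 4]]·[k, ln C]ᵀ = [-32.5548, -4.7786]ᵀ.
Δ = 62.0000·4 − (12.0000)² = 104.0000; k = (-32.5548·4 − 12.0000·-4.7786)/104.0000 = -0.70073, ln C = (62.0000·-4.7786 − 12.0000·-32.5548)/104.0000 = 0.90754, so C = exp(0.90754) = 2.47821.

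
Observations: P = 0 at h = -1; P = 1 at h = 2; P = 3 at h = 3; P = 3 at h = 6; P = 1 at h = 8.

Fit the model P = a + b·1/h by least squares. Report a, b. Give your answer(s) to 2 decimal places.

a = 1.57, b = 1.37

Normal-equation sums: Σ1 = 5, Σ1/h = 1/8, Σ1/h·1/h = 809/576.
Moment sums: ΣP = 8, Σ1/h·P = 17/8.
Normal equations: [[5, 1/8]; [1/8, 809/576]]·[a, b]ᵀ = [8, 17/8]ᵀ.
Δ = 5·(809/576) − (1/8)² = 1009/144.
a = (8·(809/576) − (1/8)·(17/8))/(1009/144) = 6319/4036; b = (5·(17/8) − (1/8)·8)/(1009/144) = 1386/1009.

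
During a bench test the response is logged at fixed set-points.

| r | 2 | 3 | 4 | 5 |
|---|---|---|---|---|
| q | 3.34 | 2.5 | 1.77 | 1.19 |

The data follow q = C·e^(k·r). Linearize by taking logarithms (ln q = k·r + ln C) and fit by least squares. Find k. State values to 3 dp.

Let Y = ln q. Fitting Y = k·r + ln C by least squares:
Σr = 14.0000, Σ(r)² = 54.0000, Σln q = 2.8672, Σr·ln q = 8.3145.
Equations: 54.0000·k + 14.0000·ln C = 8.3145;  14.0000·k + 4·ln C = 2.8672.
Δ = 54.0000·4 − (14.0000)² = 20.0000; k = (8.3145·4 − 14.0000·2.8672)/20.0000 = -0.34414, ln C = (54.0000·2.8672 − 14.0000·8.3145)/20.0000 = 1.92128.

k = -0.344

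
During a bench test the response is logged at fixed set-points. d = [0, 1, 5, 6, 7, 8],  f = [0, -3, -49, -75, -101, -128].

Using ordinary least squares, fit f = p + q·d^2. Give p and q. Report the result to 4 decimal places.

The normal equations are: 6·p + 175·q = -356;  175·p + 8419·q = -17069.
Determinant 6·8419 − 175² = 19889.
p = ((-356)·8419 − 175·(-17069))/19889 = -10089/19889; q = (6·(-17069) − 175·(-356))/19889 = -40114/19889.

p = -0.5073, q = -2.0169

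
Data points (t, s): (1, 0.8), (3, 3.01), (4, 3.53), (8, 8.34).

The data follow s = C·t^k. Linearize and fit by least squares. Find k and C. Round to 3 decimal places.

Taking logs, ln s = k·ln t + ln C, so regress ln s on ln t.
Sums: Σln t = 4.5643, Σ(ln t)² = 7.4528, Σln s = 4.2612, Σln t·ln s = 7.3698.
Normal system: [[7.4528, 4.5643]; [4.5643, 4]]·[k, ln C]ᵀ = [7.3698, 4.2612]ᵀ.
Δ = 7.4528·4 − (4.5643)² = 8.9781; k = (7.3698·4 − 4.5643·4.2612)/8.9781 = 1.11713, ln C = (7.4528·4.2612 − 4.5643·7.3698)/8.9781 = -0.20945, so C = exp(-0.20945) = 0.81103.

k = 1.117, C = 0.811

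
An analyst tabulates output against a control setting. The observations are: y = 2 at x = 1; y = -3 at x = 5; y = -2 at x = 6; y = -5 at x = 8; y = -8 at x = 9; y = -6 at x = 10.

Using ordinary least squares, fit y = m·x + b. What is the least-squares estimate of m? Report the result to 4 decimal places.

m = -1.0093

Setting ∂/∂m … = 0 gives: 307·m + 39·b = -197;  39·m + 6·b = -22.
det = 307·6 − 39² = 321.
m = ((-197)·6 − 39·(-22))/321 = -108/107; b = (307·(-22) − 39·(-197))/321 = 929/321.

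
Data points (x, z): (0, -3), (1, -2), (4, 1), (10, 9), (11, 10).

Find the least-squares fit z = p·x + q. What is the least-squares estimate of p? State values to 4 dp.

p = 1.2062

Entries of MᵀM: Σx·x = 238, Σx = 26, Σ1 = 5.
Moment sums: Σx·z = 202, Σz = 15.
MᵀM·[p, q]ᵀ = Mᵀz becomes [[238, 26]; [26, 5]]·[p, q]ᵀ = [202, 15]ᵀ.
Determinant 238·5 − 26² = 514.
p = (202·5 − 26·15)/514 = 310/257; q = (238·15 − 26·202)/514 = -841/257.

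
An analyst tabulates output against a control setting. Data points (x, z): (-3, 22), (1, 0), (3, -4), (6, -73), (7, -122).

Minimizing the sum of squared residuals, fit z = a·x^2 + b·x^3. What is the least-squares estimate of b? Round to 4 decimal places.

The normal system AᵀA·[a, b]ᵀ = Aᵀz is [[3860, 24584]; [24584, 165764]]·[a, b]ᵀ = [-8444, -58316]ᵀ.
Eliminating b: 165764·(row 1) − 24584·(row 2) gives 35475984·a = 165764·(-8444) − 24584·(-58316) = 33929328, so a = 706861/739083.
Then b = ((-58316) − 24584·(706861/739083))/165764 = -364843/739083.

b = -0.4936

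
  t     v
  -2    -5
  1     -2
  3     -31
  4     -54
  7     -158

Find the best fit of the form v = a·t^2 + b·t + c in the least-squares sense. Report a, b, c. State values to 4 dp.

The normal equations are: 2755·a + 427·b + 79·c = -8907;  427·a + 79·b + 13·c = -1407;  79·a + 13·b + 5·c = -250.
Inverting the 3×3 Gram matrix, [a, b, c]ᵀ = [-6703/2262, -5021/2262, 977/377]ᵀ.

a = -2.9633, b = -2.2197, c = 2.5915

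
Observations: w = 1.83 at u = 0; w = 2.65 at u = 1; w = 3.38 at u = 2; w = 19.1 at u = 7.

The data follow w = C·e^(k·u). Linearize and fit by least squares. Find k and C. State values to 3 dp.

k = 0.334, C = 1.824

Let Y = ln w. Fitting Y = k·u + ln C by least squares:
AᵀA = [[54.0000, 10.0000]; [10.0000, 4]], rhs = [24.0581, 5.7464]ᵀ  (here Σu = 10.0000, Σ(u)² = 54.0000, Σln w = 5.7464, Σu·ln w = 24.0581).
Slope k = (n·Σu·ln w − Σu·Σln w)/(n·Σ(u)² − (Σu)²) = (4·24.0581 − 10.0000·5.7464)/116.0000 = 0.33421; ln C = (Σln w − k·Σu)/n = 0.60109, so C = exp(0.60109) = 1.82411.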